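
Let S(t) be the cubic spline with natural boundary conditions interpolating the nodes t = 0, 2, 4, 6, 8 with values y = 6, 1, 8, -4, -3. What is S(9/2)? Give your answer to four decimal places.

6.1828

With M_i denoting the second derivative at x_i, h_i = 2, 2, 2, 2, and Δ_i = (y_(i+1) − y_i)/h_i = -5/2, 7/2, -6, 1/2:
  2·M_0 + 8·M_1 + 2·M_2 = 6(Δ_1 - Δ_0) = 36
  2·M_1 + 8·M_2 + 2·M_3 = 6(Δ_2 - Δ_1) = -57
  2·M_2 + 8·M_3 + 2·M_4 = 6(Δ_3 - Δ_2) = 39
Natural end conditions: M_0 = M_4 = 0.
Solving: M_0 = 0, M_1 = 807/112, M_2 = -303/28, M_3 = 849/112, M_4 = 0.
On [4, 6], S(t) = 8 - 21/16·(t - 4) - 303/56·(t - 4)² + 687/448·(t - 4)³.
With (t - 4) = 1/2: S(9/2) = 22159/3584.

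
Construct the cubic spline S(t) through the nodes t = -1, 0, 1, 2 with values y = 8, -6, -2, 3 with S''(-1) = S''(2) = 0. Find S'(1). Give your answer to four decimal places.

6.8667

With M_i denoting the second derivative at x_i, h_i = 1, 1, 1, and Δ_i = (y_(i+1) − y_i)/h_i = -14, 4, 5:
  1·M_0 + 4·M_1 + 1·M_2 = 6(Δ_1 - Δ_0) = 108
  1·M_1 + 4·M_2 + 1·M_3 = 6(Δ_2 - Δ_1) = 6
Natural end conditions: M_0 = M_3 = 0.
Solving the tridiagonal system: M_0 = 0, M_1 = 142/5, M_2 = -28/5, M_3 = 0.
On [1, 2], S'(t) = b_2 + 2c_2·(t - 1) + 3d_2·(t - 1)² with b_2 = Δ_2 - h_2(2M_2 + M_3)/6 = 103/15, c_2 = M_2/2 = -14/5, d_2 = (M_3 - M_2)/(6h_2) = 14/15. So S'(1) = 103/15.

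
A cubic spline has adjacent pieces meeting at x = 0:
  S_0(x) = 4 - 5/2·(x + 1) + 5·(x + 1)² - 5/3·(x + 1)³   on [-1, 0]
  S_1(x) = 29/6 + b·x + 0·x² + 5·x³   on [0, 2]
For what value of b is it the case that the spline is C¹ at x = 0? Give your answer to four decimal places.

S_0'(x) = -5/2 + 10·(x + 1) - 5·(x + 1)², so S_0'(0) = 5/2. On the right, S_1'(0) = b, so b = 5/2.

2.5000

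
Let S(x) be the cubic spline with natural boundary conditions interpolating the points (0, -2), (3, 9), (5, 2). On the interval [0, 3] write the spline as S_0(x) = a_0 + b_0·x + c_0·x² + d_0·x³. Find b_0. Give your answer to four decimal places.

Put m_i = S'' at the i-th knot. Here h = (3, 2) and Δ = (11/3, -7/2), so the interior equations h_(i-1)·m_(i-1) + 2(h_(i-1)+h_i)·m_i + h_i·m_(i+1) = 6(Δ_i − Δ_(i-1)) read
  3·m_0 + 10·m_1 + 2·m_2 = 6(Δ_1 - Δ_0) = -43
Natural end conditions: m_0 = m_2 = 0.
Hence m_0 = 0, m_1 = -43/10, m_2 = 0.
On [0, 3], with S_0(x) = a_0 + b_0·x + c_0·x² + d_0·x³: c_0 = m_0/2 = 0, d_0 = (m_1 - m_0)/(6h_0) = -43/180, b_0 = Δ_0 - h_0(2m_0 + m_1)/6 = 349/60.

5.8167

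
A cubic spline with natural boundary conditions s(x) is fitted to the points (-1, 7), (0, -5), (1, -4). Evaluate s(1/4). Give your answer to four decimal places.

Let σ_i = s''(x_i). Step sizes h_i = 1, 1; slopes of the chords Δ_i = (y_(i+1) - y_i)/h_i = -12, 1.
  1·σ_0 + 4·σ_1 + 1·σ_2 = 6(Δ_1 - Δ_0) = 78
Natural end conditions: σ_0 = σ_2 = 0.
Forward elimination and back-substitution give σ_0 = 0, σ_1 = 39/2, σ_2 = 0.
On [0, 1], s(x) = -5 - 11/2·x + 39/4·x² - 13/4·x³.
With x = 1/4: s(1/4) = -1489/256.

-5.8164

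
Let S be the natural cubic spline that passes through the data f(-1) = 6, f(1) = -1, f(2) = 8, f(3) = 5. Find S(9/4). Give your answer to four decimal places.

8.4555

Write M_i for S''(x_i). With h_i = 2, 1, 1 and divided differences Δ_i = -7/2, 9, -3, the continuity of S' gives the tridiagonal system
  2·M_0 + 6·M_1 + 1·M_2 = 6(Δ_1 - Δ_0) = 75
  1·M_1 + 4·M_2 + 1·M_3 = 6(Δ_2 - Δ_1) = -72
Natural end conditions: M_0 = M_3 = 0.
Solving the tridiagonal system: M_0 = 0, M_1 = 372/23, M_2 = -507/23, M_3 = 0.
On [2, 3], S(x) = 8 + 100/23·(x - 2) - 507/46·(x - 2)² + 169/46·(x - 2)³.
With (x - 2) = 1/4: S(9/4) = 24893/2944.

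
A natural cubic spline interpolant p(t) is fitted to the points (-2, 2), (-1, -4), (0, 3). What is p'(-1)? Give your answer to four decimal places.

Let σ_i = p''(x_i). Step sizes h_i = 1, 1; slopes of the chords Δ_i = (y_(i+1) - y_i)/h_i = -6, 7.
  1·σ_0 + 4·σ_1 + 1·σ_2 = 6(Δ_1 - Δ_0) = 78
Natural end conditions: σ_0 = σ_2 = 0.
Forward elimination and back-substitution give σ_0 = 0, σ_1 = 39/2, σ_2 = 0.
On [-1, 0], p'(t) = b_1 + 2c_1·(t + 1) + 3d_1·(t + 1)² with b_1 = Δ_1 - h_1(2σ_1 + σ_2)/6 = 1/2, c_1 = σ_1/2 = 39/4, d_1 = (σ_2 - σ_1)/(6h_1) = -13/4. So p'(-1) = 1/2.

0.5000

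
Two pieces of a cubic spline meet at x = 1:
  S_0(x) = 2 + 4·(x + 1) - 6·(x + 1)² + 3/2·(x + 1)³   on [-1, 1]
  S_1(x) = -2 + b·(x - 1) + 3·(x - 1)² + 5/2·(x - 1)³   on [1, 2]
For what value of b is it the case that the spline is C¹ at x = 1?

-2

S_0'(x) = 4 - 12·(x + 1) + 9/2·(x + 1)², so S_0'(1) = -2. On the right, S_1'(1) = b, so b = -2.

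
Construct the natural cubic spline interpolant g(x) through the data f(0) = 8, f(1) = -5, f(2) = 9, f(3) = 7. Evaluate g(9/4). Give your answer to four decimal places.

Put σ_i = g'' at the i-th knot. Here h = (1, 1, 1) and Δ = (-13, 14, -2), so the interior equations h_(i-1)·σ_(i-1) + 2(h_(i-1)+h_i)·σ_i + h_i·σ_(i+1) = 6(Δ_i − Δ_(i-1)) read
  1·σ_0 + 4·σ_1 + 1·σ_2 = 6(Δ_1 - Δ_0) = 162
  1·σ_1 + 4·σ_2 + 1·σ_3 = 6(Δ_2 - Δ_1) = -96
Natural end conditions: σ_0 = σ_3 = 0.
Solving: σ_0 = 0, σ_1 = 248/5, σ_2 = -182/5, σ_3 = 0.
On [2, 3], g(x) = 9 + 152/15·(x - 2) - 91/5·(x - 2)² + 91/15·(x - 2)³.
With (x - 2) = 1/4: g(9/4) = 3357/320.

10.4906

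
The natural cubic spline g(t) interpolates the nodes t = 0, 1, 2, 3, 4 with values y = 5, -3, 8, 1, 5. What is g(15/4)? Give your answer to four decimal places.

Write σ_i for g''(x_i). With h_i = 1, 1, 1, 1 and divided differences Δ_i = -8, 11, -7, 4, the continuity of g' gives the tridiagonal system
  1·σ_0 + 4·σ_1 + 1·σ_2 = 6(Δ_1 - Δ_0) = 114
  1·σ_1 + 4·σ_2 + 1·σ_3 = 6(Δ_2 - Δ_1) = -108
  1·σ_2 + 4·σ_3 + 1·σ_4 = 6(Δ_3 - Δ_2) = 66
Natural end conditions: σ_0 = σ_4 = 0.
Hence σ_0 = 0, σ_1 = 276/7, σ_2 = -306/7, σ_3 = 192/7, σ_4 = 0.
On [3, 4], g(t) = 1 - 36/7·(t - 3) + 96/7·(t - 3)² - 32/7·(t - 3)³.
With (t - 3) = 3/4: g(15/4) = 41/14.

2.9286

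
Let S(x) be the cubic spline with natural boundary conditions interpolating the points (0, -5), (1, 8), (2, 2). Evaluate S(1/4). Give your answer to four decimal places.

Write M_i for S''(x_i). With h_i = 1, 1 and divided differences Δ_i = 13, -6, the continuity of S' gives the tridiagonal system
  1·M_0 + 4·M_1 + 1·M_2 = 6(Δ_1 - Δ_0) = -114
Natural end conditions: M_0 = M_2 = 0.
Hence M_0 = 0, M_1 = -57/2, M_2 = 0.
On [0, 1], S(x) = -5 + 71/4·x + 0·x² - 19/4·x³.
With x = 1/4: S(1/4) = -163/256.

-0.6367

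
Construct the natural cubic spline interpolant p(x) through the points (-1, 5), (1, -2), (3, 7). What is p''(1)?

With M_i denoting the second derivative at x_i, h_i = 2, 2, and Δ_i = (y_(i+1) − y_i)/h_i = -7/2, 9/2:
  2·M_0 + 8·M_1 + 2·M_2 = 6(Δ_1 - Δ_0) = 48
Natural end conditions: M_0 = M_2 = 0.
Hence M_0 = 0, M_1 = 6, M_2 = 0.

6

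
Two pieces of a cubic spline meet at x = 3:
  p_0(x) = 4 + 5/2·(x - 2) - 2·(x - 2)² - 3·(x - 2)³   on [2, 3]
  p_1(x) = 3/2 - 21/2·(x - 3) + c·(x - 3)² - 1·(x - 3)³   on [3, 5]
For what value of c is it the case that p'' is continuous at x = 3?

p_0''(x) = -4 - 18·(x - 2), so p_0''(3) = -22. On the right, p_1''(3) = 2c, so c = -11.

-11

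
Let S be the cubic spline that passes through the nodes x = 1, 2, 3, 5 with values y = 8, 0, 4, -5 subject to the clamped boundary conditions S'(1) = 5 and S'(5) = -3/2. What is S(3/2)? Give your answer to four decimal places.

With M_i denoting the second derivative at x_i, h_i = 1, 1, 2, and Δ_i = (y_(i+1) − y_i)/h_i = -8, 4, -9/2:
  1·M_0 + 4·M_1 + 1·M_2 = 6(Δ_1 - Δ_0) = 72
  1·M_1 + 6·M_2 + 2·M_3 = 6(Δ_2 - Δ_1) = -51
Clamped end conditions give two more equations: 2h_0·M_0 + h_0·M_1 = 6(Δ_0 - S'(1)) = -78 and h_2·M_2 + 2h_2·M_3 = 6(S'(5) - Δ_2) = 18.
Solving the tridiagonal system: M_0 = -634/11, M_1 = 410/11, M_2 = -214/11, M_3 = 313/22.
On [1, 2], S(x) = 8 + 5·(x - 1) - 317/11·(x - 1)² + 174/11·(x - 1)³.
With (x - 1) = 1/2: S(3/2) = 58/11.

5.2727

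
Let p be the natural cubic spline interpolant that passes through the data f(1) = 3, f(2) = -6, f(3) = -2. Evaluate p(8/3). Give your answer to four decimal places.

-4.2963

Let M_i = p''(x_i). Step sizes h_i = 1, 1; slopes of the chords Δ_i = (y_(i+1) - y_i)/h_i = -9, 4.
  1·M_0 + 4·M_1 + 1·M_2 = 6(Δ_1 - Δ_0) = 78
Natural end conditions: M_0 = M_2 = 0.
Hence M_0 = 0, M_1 = 39/2, M_2 = 0.
On [2, 3], p(x) = -6 - 5/2·(x - 2) + 39/4·(x - 2)² - 13/4·(x - 2)³.
With (x - 2) = 2/3: p(8/3) = -116/27.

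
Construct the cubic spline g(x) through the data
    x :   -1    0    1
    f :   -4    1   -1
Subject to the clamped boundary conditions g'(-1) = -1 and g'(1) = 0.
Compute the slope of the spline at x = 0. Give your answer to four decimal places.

2.5000

Let σ_i = g''(x_i). Step sizes h_i = 1, 1; slopes of the chords Δ_i = (y_(i+1) - y_i)/h_i = 5, -2.
  1·σ_0 + 4·σ_1 + 1·σ_2 = 6(Δ_1 - Δ_0) = -42
Clamped end conditions give two more equations: 2h_0·σ_0 + h_0·σ_1 = 6(Δ_0 - g'(-1)) = 36 and h_1·σ_1 + 2h_1·σ_2 = 6(g'(1) - Δ_1) = 12.
Solving: σ_0 = 29, σ_1 = -22, σ_2 = 17.
On [0, 1], g'(x) = b_1 + 2c_1·x + 3d_1·x² with b_1 = Δ_1 - h_1(2σ_1 + σ_2)/6 = 5/2, c_1 = σ_1/2 = -11, d_1 = (σ_2 - σ_1)/(6h_1) = 13/2. So g'(0) = 5/2.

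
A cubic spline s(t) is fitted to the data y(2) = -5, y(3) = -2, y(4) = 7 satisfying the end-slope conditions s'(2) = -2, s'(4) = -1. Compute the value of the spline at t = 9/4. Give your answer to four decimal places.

Put m_i = s'' at the i-th knot. Here h = (1, 1) and Δ = (3, 9), so the interior equations h_(i-1)·m_(i-1) + 2(h_(i-1)+h_i)·m_i + h_i·m_(i+1) = 6(Δ_i − Δ_(i-1)) read
  1·m_0 + 4·m_1 + 1·m_2 = 6(Δ_1 - Δ_0) = 36
Clamped end conditions give two more equations: 2h_0·m_0 + h_0·m_1 = 6(Δ_0 - s'(2)) = 30 and h_1·m_1 + 2h_1·m_2 = 6(s'(4) - Δ_1) = -60.
Solving the tridiagonal system: m_0 = 13/2, m_1 = 17, m_2 = -77/2.
On [2, 3], s(t) = -5 - 2·(t - 2) + 13/4·(t - 2)² + 7/4·(t - 2)³.
With (t - 2) = 1/4: s(9/4) = -1349/256.

-5.2695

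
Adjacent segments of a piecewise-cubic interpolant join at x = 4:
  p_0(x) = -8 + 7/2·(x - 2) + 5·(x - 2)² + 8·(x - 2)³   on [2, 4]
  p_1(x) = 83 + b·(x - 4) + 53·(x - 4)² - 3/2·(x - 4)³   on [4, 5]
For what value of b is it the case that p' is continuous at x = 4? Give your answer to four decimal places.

p_0'(x) = 7/2 + 10·(x - 2) + 24·(x - 2)², so p_0'(4) = 239/2. On the right, p_1'(4) = b, so b = 239/2.

119.5000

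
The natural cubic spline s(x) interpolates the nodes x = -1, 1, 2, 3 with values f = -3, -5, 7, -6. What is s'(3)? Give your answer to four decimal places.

Put M_i = s'' at the i-th knot. Here h = (2, 1, 1) and Δ = (-1, 12, -13), so the interior equations h_(i-1)·M_(i-1) + 2(h_(i-1)+h_i)·M_i + h_i·M_(i+1) = 6(Δ_i − Δ_(i-1)) read
  2·M_0 + 6·M_1 + 1·M_2 = 6(Δ_1 - Δ_0) = 78
  1·M_1 + 4·M_2 + 1·M_3 = 6(Δ_2 - Δ_1) = -150
Natural end conditions: M_0 = M_3 = 0.
Solving: M_0 = 0, M_1 = 462/23, M_2 = -978/23, M_3 = 0.
On [2, 3], s'(x) = b_2 + 2c_2·(x - 2) + 3d_2·(x - 2)² with b_2 = Δ_2 - h_2(2M_2 + M_3)/6 = 27/23, c_2 = M_2/2 = -489/23, d_2 = (M_3 - M_2)/(6h_2) = 163/23. So s'(3) = -462/23.

-20.0870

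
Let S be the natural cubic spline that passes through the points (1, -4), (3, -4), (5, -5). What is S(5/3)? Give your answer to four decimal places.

Write σ_i for S''(x_i). With h_i = 2, 2 and divided differences Δ_i = 0, -1/2, the continuity of S' gives the tridiagonal system
  2·σ_0 + 8·σ_1 + 2·σ_2 = 6(Δ_1 - Δ_0) = -3
Natural end conditions: σ_0 = σ_2 = 0.
Solving: σ_0 = 0, σ_1 = -3/8, σ_2 = 0.
On [1, 3], S(x) = -4 + 1/8·(x - 1) + 0·(x - 1)² - 1/32·(x - 1)³.
With (x - 1) = 2/3: S(5/3) = -106/27.

-3.9259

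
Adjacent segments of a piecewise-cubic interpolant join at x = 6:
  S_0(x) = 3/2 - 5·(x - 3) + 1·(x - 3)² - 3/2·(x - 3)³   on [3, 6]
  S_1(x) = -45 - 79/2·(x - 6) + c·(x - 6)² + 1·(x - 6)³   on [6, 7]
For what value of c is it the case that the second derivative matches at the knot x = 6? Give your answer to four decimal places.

S_0''(x) = 2 - 9·(x - 3), so S_0''(6) = -25. On the right, S_1''(6) = 2c, so c = -25/2.

-12.5000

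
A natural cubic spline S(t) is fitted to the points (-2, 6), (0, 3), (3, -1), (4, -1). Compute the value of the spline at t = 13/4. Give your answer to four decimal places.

With σ_i denoting the second derivative at x_i, h_i = 2, 3, 1, and Δ_i = (y_(i+1) − y_i)/h_i = -3/2, -4/3, 0:
  2·σ_0 + 10·σ_1 + 3·σ_2 = 6(Δ_1 - Δ_0) = 1
  3·σ_1 + 8·σ_2 + 1·σ_3 = 6(Δ_2 - Δ_1) = 8
Natural end conditions: σ_0 = σ_3 = 0.
Solving the tridiagonal system: σ_0 = 0, σ_1 = -16/71, σ_2 = 77/71, σ_3 = 0.
On [3, 4], S(t) = -1 - 77/213·(t - 3) + 77/142·(t - 3)² - 77/426·(t - 3)³.
With (t - 3) = 1/4: S(13/4) = -9627/9088.

-1.0593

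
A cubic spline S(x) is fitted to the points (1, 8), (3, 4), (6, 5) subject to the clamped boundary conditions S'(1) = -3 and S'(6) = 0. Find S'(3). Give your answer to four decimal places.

-0.7000

With m_i denoting the second derivative at x_i, h_i = 2, 3, and Δ_i = (y_(i+1) − y_i)/h_i = -2, 1/3:
  2·m_0 + 10·m_1 + 3·m_2 = 6(Δ_1 - Δ_0) = 14
Clamped end conditions give two more equations: 2h_0·m_0 + h_0·m_1 = 6(Δ_0 - S'(1)) = 6 and h_1·m_1 + 2h_1·m_2 = 6(S'(6) - Δ_1) = -2.
Solving: m_0 = 7/10, m_1 = 8/5, m_2 = -17/15.
On [3, 6], S'(x) = b_1 + 2c_1·(x - 3) + 3d_1·(x - 3)² with b_1 = Δ_1 - h_1(2m_1 + m_2)/6 = -7/10, c_1 = m_1/2 = 4/5, d_1 = (m_2 - m_1)/(6h_1) = -41/270. So S'(3) = -7/10.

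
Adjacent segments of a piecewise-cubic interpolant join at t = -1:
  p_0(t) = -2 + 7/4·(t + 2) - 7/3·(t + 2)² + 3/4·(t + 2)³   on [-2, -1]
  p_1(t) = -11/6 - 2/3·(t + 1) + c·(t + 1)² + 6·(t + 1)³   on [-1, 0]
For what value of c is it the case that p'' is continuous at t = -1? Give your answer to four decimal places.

p_0''(t) = -14/3 + 9/2·(t + 2), so p_0''(-1) = -1/6. On the right, p_1''(-1) = 2c, so c = -1/12.

-0.0833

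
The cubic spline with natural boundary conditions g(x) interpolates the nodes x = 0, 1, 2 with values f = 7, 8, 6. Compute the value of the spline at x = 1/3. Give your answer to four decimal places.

Write σ_i for g''(x_i). With h_i = 1, 1 and divided differences Δ_i = 1, -2, the continuity of g' gives the tridiagonal system
  1·σ_0 + 4·σ_1 + 1·σ_2 = 6(Δ_1 - Δ_0) = -18
Natural end conditions: σ_0 = σ_2 = 0.
Forward elimination and back-substitution give σ_0 = 0, σ_1 = -9/2, σ_2 = 0.
On [0, 1], g(x) = 7 + 7/4·x + 0·x² - 3/4·x³.
With x = 1/3: g(1/3) = 68/9.

7.5556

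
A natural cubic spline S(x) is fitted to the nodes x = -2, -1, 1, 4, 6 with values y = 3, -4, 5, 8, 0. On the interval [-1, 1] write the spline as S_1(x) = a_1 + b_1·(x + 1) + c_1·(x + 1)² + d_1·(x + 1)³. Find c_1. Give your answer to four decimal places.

6.4417

Write σ_i for S''(x_i). With h_i = 1, 2, 3, 2 and divided differences Δ_i = -7, 9/2, 1, -4, the continuity of S' gives the tridiagonal system
  1·σ_0 + 6·σ_1 + 2·σ_2 = 6(Δ_1 - Δ_0) = 69
  2·σ_1 + 10·σ_2 + 3·σ_3 = 6(Δ_2 - Δ_1) = -21
  3·σ_2 + 10·σ_3 + 2·σ_4 = 6(Δ_3 - Δ_2) = -30
Natural end conditions: σ_0 = σ_4 = 0.
Hence σ_0 = 0, σ_1 = 6519/506, σ_2 = -1050/253, σ_3 = -444/253, σ_4 = 0.
On [-1, 1], with S_1(x) = a_1 + b_1·(x + 1) + c_1·(x + 1)² + d_1·(x + 1)³: c_1 = σ_1/2 = 6519/1012, d_1 = (σ_2 - σ_1)/(6h_1) = -2873/2024, b_1 = Δ_1 - h_1(2σ_1 + σ_2)/6 = -1369/506.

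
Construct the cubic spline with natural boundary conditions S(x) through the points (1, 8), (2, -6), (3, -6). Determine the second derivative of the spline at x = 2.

21

Let σ_i = S''(x_i). Step sizes h_i = 1, 1; slopes of the chords Δ_i = (y_(i+1) - y_i)/h_i = -14, 0.
  1·σ_0 + 4·σ_1 + 1·σ_2 = 6(Δ_1 - Δ_0) = 84
Natural end conditions: σ_0 = σ_2 = 0.
Solving: σ_0 = 0, σ_1 = 21, σ_2 = 0.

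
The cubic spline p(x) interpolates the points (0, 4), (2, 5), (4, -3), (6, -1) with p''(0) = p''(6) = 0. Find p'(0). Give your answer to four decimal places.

Let M_i = p''(x_i). Step sizes h_i = 2, 2, 2; slopes of the chords Δ_i = (y_(i+1) - y_i)/h_i = 1/2, -4, 1.
  2·M_0 + 8·M_1 + 2·M_2 = 6(Δ_1 - Δ_0) = -27
  2·M_1 + 8·M_2 + 2·M_3 = 6(Δ_2 - Δ_1) = 30
Natural end conditions: M_0 = M_3 = 0.
Forward elimination and back-substitution give M_0 = 0, M_1 = -23/5, M_2 = 49/10, M_3 = 0.
On [0, 2], p'(x) = b_0 + 2c_0·x + 3d_0·x² with b_0 = Δ_0 - h_0(2M_0 + M_1)/6 = 61/30, c_0 = M_0/2 = 0, d_0 = (M_1 - M_0)/(6h_0) = -23/60. So p'(0) = 61/30.

2.0333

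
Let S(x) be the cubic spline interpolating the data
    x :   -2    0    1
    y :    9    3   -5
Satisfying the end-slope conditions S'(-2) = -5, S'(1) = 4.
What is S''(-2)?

11

Let σ_i = S''(x_i). Step sizes h_i = 2, 1; slopes of the chords Δ_i = (y_(i+1) - y_i)/h_i = -3, -8.
  2·σ_0 + 6·σ_1 + 1·σ_2 = 6(Δ_1 - Δ_0) = -30
Clamped end conditions give two more equations: 2h_0·σ_0 + h_0·σ_1 = 6(Δ_0 - S'(-2)) = 12 and h_1·σ_1 + 2h_1·σ_2 = 6(S'(1) - Δ_1) = 72.
Solving: σ_0 = 11, σ_1 = -16, σ_2 = 44.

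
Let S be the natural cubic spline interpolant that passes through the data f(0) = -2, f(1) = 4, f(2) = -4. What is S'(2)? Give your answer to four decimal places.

With m_i denoting the second derivative at x_i, h_i = 1, 1, and Δ_i = (y_(i+1) − y_i)/h_i = 6, -8:
  1·m_0 + 4·m_1 + 1·m_2 = 6(Δ_1 - Δ_0) = -84
Natural end conditions: m_0 = m_2 = 0.
Forward elimination and back-substitution give m_0 = 0, m_1 = -21, m_2 = 0.
On [1, 2], S'(x) = b_1 + 2c_1·(x - 1) + 3d_1·(x - 1)² with b_1 = Δ_1 - h_1(2m_1 + m_2)/6 = -1, c_1 = m_1/2 = -21/2, d_1 = (m_2 - m_1)/(6h_1) = 7/2. So S'(2) = -23/2.

-11.5000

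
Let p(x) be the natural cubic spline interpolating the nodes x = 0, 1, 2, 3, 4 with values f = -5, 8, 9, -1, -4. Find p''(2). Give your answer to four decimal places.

-16.7143

Let m_i = p''(x_i). Step sizes h_i = 1, 1, 1, 1; slopes of the chords Δ_i = (y_(i+1) - y_i)/h_i = 13, 1, -10, -3.
  1·m_0 + 4·m_1 + 1·m_2 = 6(Δ_1 - Δ_0) = -72
  1·m_1 + 4·m_2 + 1·m_3 = 6(Δ_2 - Δ_1) = -66
  1·m_2 + 4·m_3 + 1·m_4 = 6(Δ_3 - Δ_2) = 42
Natural end conditions: m_0 = m_4 = 0.
Hence m_0 = 0, m_1 = -387/28, m_2 = -117/7, m_3 = 411/28, m_4 = 0.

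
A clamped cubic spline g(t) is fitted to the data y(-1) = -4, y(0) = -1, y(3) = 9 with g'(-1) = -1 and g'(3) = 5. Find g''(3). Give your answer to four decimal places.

2.9167

Put σ_i = g'' at the i-th knot. Here h = (1, 3) and Δ = (3, 10/3), so the interior equations h_(i-1)·σ_(i-1) + 2(h_(i-1)+h_i)·σ_i + h_i·σ_(i+1) = 6(Δ_i − Δ_(i-1)) read
  1·σ_0 + 8·σ_1 + 3·σ_2 = 6(Δ_1 - Δ_0) = 2
Clamped end conditions give two more equations: 2h_0·σ_0 + h_0·σ_1 = 6(Δ_0 - g'(-1)) = 24 and h_1·σ_1 + 2h_1·σ_2 = 6(g'(3) - Δ_1) = 10.
Solving: σ_0 = 53/4, σ_1 = -5/2, σ_2 = 35/12.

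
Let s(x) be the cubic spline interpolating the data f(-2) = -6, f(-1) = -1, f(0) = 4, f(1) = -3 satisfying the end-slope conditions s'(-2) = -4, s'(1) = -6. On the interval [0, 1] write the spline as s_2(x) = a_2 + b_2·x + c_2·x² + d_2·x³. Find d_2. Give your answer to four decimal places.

5.7333

Write M_i for s''(x_i). With h_i = 1, 1, 1 and divided differences Δ_i = 5, 5, -7, the continuity of s' gives the tridiagonal system
  1·M_0 + 4·M_1 + 1·M_2 = 6(Δ_1 - Δ_0) = 0
  1·M_1 + 4·M_2 + 1·M_3 = 6(Δ_2 - Δ_1) = -72
Clamped end conditions give two more equations: 2h_0·M_0 + h_0·M_1 = 6(Δ_0 - s'(-2)) = 54 and h_2·M_2 + 2h_2·M_3 = 6(s'(1) - Δ_2) = 6.
Solving: M_0 = 418/15, M_1 = -26/15, M_2 = -314/15, M_3 = 202/15.
On [0, 1], with s_2(x) = a_2 + b_2·x + c_2·x² + d_2·x³: c_2 = M_2/2 = -157/15, d_2 = (M_3 - M_2)/(6h_2) = 86/15, b_2 = Δ_2 - h_2(2M_2 + M_3)/6 = -34/15.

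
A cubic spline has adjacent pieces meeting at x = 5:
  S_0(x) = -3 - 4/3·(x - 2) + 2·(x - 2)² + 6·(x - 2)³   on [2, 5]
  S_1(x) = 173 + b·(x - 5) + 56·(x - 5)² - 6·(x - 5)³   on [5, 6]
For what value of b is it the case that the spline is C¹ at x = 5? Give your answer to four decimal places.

S_0'(x) = -4/3 + 4·(x - 2) + 18·(x - 2)², so S_0'(5) = 518/3. On the right, S_1'(5) = b, so b = 518/3.

172.6667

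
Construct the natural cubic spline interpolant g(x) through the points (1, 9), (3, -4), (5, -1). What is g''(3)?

6

Let M_i = g''(x_i). Step sizes h_i = 2, 2; slopes of the chords Δ_i = (y_(i+1) - y_i)/h_i = -13/2, 3/2.
  2·M_0 + 8·M_1 + 2·M_2 = 6(Δ_1 - Δ_0) = 48
Natural end conditions: M_0 = M_2 = 0.
Solving the tridiagonal system: M_0 = 0, M_1 = 6, M_2 = 0.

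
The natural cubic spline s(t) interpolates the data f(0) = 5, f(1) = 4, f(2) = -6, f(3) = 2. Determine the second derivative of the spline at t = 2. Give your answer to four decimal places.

32.4000

Let M_i = s''(x_i). Step sizes h_i = 1, 1, 1; slopes of the chords Δ_i = (y_(i+1) - y_i)/h_i = -1, -10, 8.
  1·M_0 + 4·M_1 + 1·M_2 = 6(Δ_1 - Δ_0) = -54
  1·M_1 + 4·M_2 + 1·M_3 = 6(Δ_2 - Δ_1) = 108
Natural end conditions: M_0 = M_3 = 0.
Solving the tridiagonal system: M_0 = 0, M_1 = -108/5, M_2 = 162/5, M_3 = 0.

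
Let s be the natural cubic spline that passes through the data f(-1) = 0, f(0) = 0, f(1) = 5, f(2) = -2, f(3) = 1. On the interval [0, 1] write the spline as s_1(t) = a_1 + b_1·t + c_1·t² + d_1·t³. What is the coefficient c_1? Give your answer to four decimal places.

Put σ_i = s'' at the i-th knot. Here h = (1, 1, 1, 1) and Δ = (0, 5, -7, 3), so the interior equations h_(i-1)·σ_(i-1) + 2(h_(i-1)+h_i)·σ_i + h_i·σ_(i+1) = 6(Δ_i − Δ_(i-1)) read
  1·σ_0 + 4·σ_1 + 1·σ_2 = 6(Δ_1 - Δ_0) = 30
  1·σ_1 + 4·σ_2 + 1·σ_3 = 6(Δ_2 - Δ_1) = -72
  1·σ_2 + 4·σ_3 + 1·σ_4 = 6(Δ_3 - Δ_2) = 60
Natural end conditions: σ_0 = σ_4 = 0.
Forward elimination and back-substitution give σ_0 = 0, σ_1 = 57/4, σ_2 = -27, σ_3 = 87/4, σ_4 = 0.
On [0, 1], with s_1(t) = a_1 + b_1·t + c_1·t² + d_1·t³: c_1 = σ_1/2 = 57/8, d_1 = (σ_2 - σ_1)/(6h_1) = -55/8, b_1 = Δ_1 - h_1(2σ_1 + σ_2)/6 = 19/4.

7.1250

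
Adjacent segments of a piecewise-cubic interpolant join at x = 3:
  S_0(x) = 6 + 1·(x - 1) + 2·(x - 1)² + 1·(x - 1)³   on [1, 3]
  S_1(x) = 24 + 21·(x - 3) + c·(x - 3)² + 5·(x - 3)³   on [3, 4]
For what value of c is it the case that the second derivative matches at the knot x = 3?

S_0''(x) = 4 + 6·(x - 1), so S_0''(3) = 16. On the right, S_1''(3) = 2c, so c = 8.

8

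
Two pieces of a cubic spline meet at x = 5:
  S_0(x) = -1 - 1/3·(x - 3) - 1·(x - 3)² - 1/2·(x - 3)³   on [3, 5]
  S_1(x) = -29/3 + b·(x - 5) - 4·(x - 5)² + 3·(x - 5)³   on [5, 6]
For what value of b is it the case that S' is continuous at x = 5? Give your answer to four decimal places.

-10.3333

S_0'(x) = -1/3 - 2·(x - 3) - 3/2·(x - 3)², so S_0'(5) = -31/3. On the right, S_1'(5) = b, so b = -31/3.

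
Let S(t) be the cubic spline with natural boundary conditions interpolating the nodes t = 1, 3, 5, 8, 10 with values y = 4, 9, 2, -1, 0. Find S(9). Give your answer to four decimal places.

-0.5392

Put m_i = S'' at the i-th knot. Here h = (2, 2, 3, 2) and Δ = (5/2, -7/2, -1, 1/2), so the interior equations h_(i-1)·m_(i-1) + 2(h_(i-1)+h_i)·m_i + h_i·m_(i+1) = 6(Δ_i − Δ_(i-1)) read
  2·m_0 + 8·m_1 + 2·m_2 = 6(Δ_1 - Δ_0) = -36
  2·m_1 + 10·m_2 + 3·m_3 = 6(Δ_2 - Δ_1) = 15
  3·m_2 + 10·m_3 + 2·m_4 = 6(Δ_3 - Δ_2) = 9
Natural end conditions: m_0 = m_4 = 0.
Solving: m_0 = 0, m_1 = -1761/344, m_2 = 213/86, m_3 = 27/172, m_4 = 0.
On [8, 10], S(t) = -1 + 17/43·(t - 8) + 27/344·(t - 8)² - 9/688·(t - 8)³.
With (t - 8) = 1: S(9) = -371/688.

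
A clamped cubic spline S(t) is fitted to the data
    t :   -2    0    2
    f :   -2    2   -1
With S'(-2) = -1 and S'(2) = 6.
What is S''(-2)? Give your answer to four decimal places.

Put m_i = S'' at the i-th knot. Here h = (2, 2) and Δ = (2, -3/2), so the interior equations h_(i-1)·m_(i-1) + 2(h_(i-1)+h_i)·m_i + h_i·m_(i+1) = 6(Δ_i − Δ_(i-1)) read
  2·m_0 + 8·m_1 + 2·m_2 = 6(Δ_1 - Δ_0) = -21
Clamped end conditions give two more equations: 2h_0·m_0 + h_0·m_1 = 6(Δ_0 - S'(-2)) = 18 and h_1·m_1 + 2h_1·m_2 = 6(S'(2) - Δ_1) = 45.
Solving: m_0 = 71/8, m_1 = -35/4, m_2 = 125/8.

8.8750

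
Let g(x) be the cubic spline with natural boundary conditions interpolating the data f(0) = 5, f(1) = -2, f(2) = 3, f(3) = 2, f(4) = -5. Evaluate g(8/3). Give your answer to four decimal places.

Let m_i = g''(x_i). Step sizes h_i = 1, 1, 1, 1; slopes of the chords Δ_i = (y_(i+1) - y_i)/h_i = -7, 5, -1, -7.
  1·m_0 + 4·m_1 + 1·m_2 = 6(Δ_1 - Δ_0) = 72
  1·m_1 + 4·m_2 + 1·m_3 = 6(Δ_2 - Δ_1) = -36
  1·m_2 + 4·m_3 + 1·m_4 = 6(Δ_3 - Δ_2) = -36
Natural end conditions: m_0 = m_4 = 0.
Hence m_0 = 0, m_1 = 297/14, m_2 = -90/7, m_3 = -81/14, m_4 = 0.
On [2, 3], g(x) = 3 + 17/4·(x - 2) - 45/7·(x - 2)² + 33/28·(x - 2)³.
With (x - 2) = 2/3: g(8/3) = 419/126.

3.3254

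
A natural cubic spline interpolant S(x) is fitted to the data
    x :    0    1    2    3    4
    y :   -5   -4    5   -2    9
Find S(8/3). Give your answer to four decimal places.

Let M_i = S''(x_i). Step sizes h_i = 1, 1, 1, 1; slopes of the chords Δ_i = (y_(i+1) - y_i)/h_i = 1, 9, -7, 11.
  1·M_0 + 4·M_1 + 1·M_2 = 6(Δ_1 - Δ_0) = 48
  1·M_1 + 4·M_2 + 1·M_3 = 6(Δ_2 - Δ_1) = -96
  1·M_2 + 4·M_3 + 1·M_4 = 6(Δ_3 - Δ_2) = 108
Natural end conditions: M_0 = M_4 = 0.
Solving: M_0 = 0, M_1 = 303/14, M_2 = -270/7, M_3 = 513/14, M_4 = 0.
On [2, 3], S(x) = 5 - 1/4·(x - 2) - 135/7·(x - 2)² + 351/28·(x - 2)³.
With (x - 2) = 2/3: S(8/3) = -1/42.

-0.0238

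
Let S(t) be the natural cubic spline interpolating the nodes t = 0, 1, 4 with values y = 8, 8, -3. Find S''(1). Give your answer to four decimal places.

Write M_i for S''(x_i). With h_i = 1, 3 and divided differences Δ_i = 0, -11/3, the continuity of S' gives the tridiagonal system
  1·M_0 + 8·M_1 + 3·M_2 = 6(Δ_1 - Δ_0) = -22
Natural end conditions: M_0 = M_2 = 0.
Solving: M_0 = 0, M_1 = -11/4, M_2 = 0.

-2.7500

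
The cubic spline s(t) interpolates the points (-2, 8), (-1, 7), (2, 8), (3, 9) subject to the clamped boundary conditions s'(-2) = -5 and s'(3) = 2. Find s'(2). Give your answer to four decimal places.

Let M_i = s''(x_i). Step sizes h_i = 1, 3, 1; slopes of the chords Δ_i = (y_(i+1) - y_i)/h_i = -1, 1/3, 1.
  1·M_0 + 8·M_1 + 3·M_2 = 6(Δ_1 - Δ_0) = 8
  3·M_1 + 8·M_2 + 1·M_3 = 6(Δ_2 - Δ_1) = 4
Clamped end conditions give two more equations: 2h_0·M_0 + h_0·M_1 = 6(Δ_0 - s'(-2)) = 24 and h_2·M_2 + 2h_2·M_3 = 6(s'(3) - Δ_2) = 6.
Solving: M_0 = 778/63, M_1 = -44/63, M_2 = 26/63, M_3 = 176/63.
On [2, 3], s'(t) = b_2 + 2c_2·(t - 2) + 3d_2·(t - 2)² with b_2 = Δ_2 - h_2(2M_2 + M_3)/6 = 25/63, c_2 = M_2/2 = 13/63, d_2 = (M_3 - M_2)/(6h_2) = 25/63. So s'(2) = 25/63.

0.3968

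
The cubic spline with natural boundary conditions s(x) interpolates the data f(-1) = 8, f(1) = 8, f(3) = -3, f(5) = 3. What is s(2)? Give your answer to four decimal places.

2.0500

Let σ_i = s''(x_i). Step sizes h_i = 2, 2, 2; slopes of the chords Δ_i = (y_(i+1) - y_i)/h_i = 0, -11/2, 3.
  2·σ_0 + 8·σ_1 + 2·σ_2 = 6(Δ_1 - Δ_0) = -33
  2·σ_1 + 8·σ_2 + 2·σ_3 = 6(Δ_2 - Δ_1) = 51
Natural end conditions: σ_0 = σ_3 = 0.
Solving the tridiagonal system: σ_0 = 0, σ_1 = -61/10, σ_2 = 79/10, σ_3 = 0.
On [1, 3], s(x) = 8 - 61/15·(x - 1) - 61/20·(x - 1)² + 7/6·(x - 1)³.
With (x - 1) = 1: s(2) = 41/20.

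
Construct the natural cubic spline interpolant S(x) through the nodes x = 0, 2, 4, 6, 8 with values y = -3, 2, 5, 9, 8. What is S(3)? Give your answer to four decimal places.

3.4665

Let m_i = S''(x_i). Step sizes h_i = 2, 2, 2, 2; slopes of the chords Δ_i = (y_(i+1) - y_i)/h_i = 5/2, 3/2, 2, -1/2.
  2·m_0 + 8·m_1 + 2·m_2 = 6(Δ_1 - Δ_0) = -6
  2·m_1 + 8·m_2 + 2·m_3 = 6(Δ_2 - Δ_1) = 3
  2·m_2 + 8·m_3 + 2·m_4 = 6(Δ_3 - Δ_2) = -15
Natural end conditions: m_0 = m_4 = 0.
Solving: m_0 = 0, m_1 = -117/112, m_2 = 33/28, m_3 = -243/112, m_4 = 0.
On [2, 4], S(x) = 2 + 101/56·(x - 2) - 117/224·(x - 2)² + 83/448·(x - 2)³.
With (x - 2) = 1: S(3) = 1553/448.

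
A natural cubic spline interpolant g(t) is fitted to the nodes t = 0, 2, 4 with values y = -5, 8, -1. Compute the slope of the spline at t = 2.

Let σ_i = g''(x_i). Step sizes h_i = 2, 2; slopes of the chords Δ_i = (y_(i+1) - y_i)/h_i = 13/2, -9/2.
  2·σ_0 + 8·σ_1 + 2·σ_2 = 6(Δ_1 - Δ_0) = -66
Natural end conditions: σ_0 = σ_2 = 0.
Solving: σ_0 = 0, σ_1 = -33/4, σ_2 = 0.
On [2, 4], g'(t) = b_1 + 2c_1·(t - 2) + 3d_1·(t - 2)² with b_1 = Δ_1 - h_1(2σ_1 + σ_2)/6 = 1, c_1 = σ_1/2 = -33/8, d_1 = (σ_2 - σ_1)/(6h_1) = 11/16. So g'(2) = 1.

1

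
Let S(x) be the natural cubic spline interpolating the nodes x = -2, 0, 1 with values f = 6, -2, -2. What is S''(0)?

Put σ_i = S'' at the i-th knot. Here h = (2, 1) and Δ = (-4, 0), so the interior equations h_(i-1)·σ_(i-1) + 2(h_(i-1)+h_i)·σ_i + h_i·σ_(i+1) = 6(Δ_i − Δ_(i-1)) read
  2·σ_0 + 6·σ_1 + 1·σ_2 = 6(Δ_1 - Δ_0) = 24
Natural end conditions: σ_0 = σ_2 = 0.
Solving: σ_0 = 0, σ_1 = 4, σ_2 = 0.

4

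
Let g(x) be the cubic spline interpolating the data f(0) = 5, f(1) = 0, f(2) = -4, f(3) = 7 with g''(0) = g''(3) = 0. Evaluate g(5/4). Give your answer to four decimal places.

Let M_i = g''(x_i). Step sizes h_i = 1, 1, 1; slopes of the chords Δ_i = (y_(i+1) - y_i)/h_i = -5, -4, 11.
  1·M_0 + 4·M_1 + 1·M_2 = 6(Δ_1 - Δ_0) = 6
  1·M_1 + 4·M_2 + 1·M_3 = 6(Δ_2 - Δ_1) = 90
Natural end conditions: M_0 = M_3 = 0.
Forward elimination and back-substitution give M_0 = 0, M_1 = -22/5, M_2 = 118/5, M_3 = 0.
On [1, 2], g(x) = 0 - 97/15·(x - 1) - 11/5·(x - 1)² + 14/3·(x - 1)³.
With (x - 1) = 1/4: g(5/4) = -269/160.

-1.6813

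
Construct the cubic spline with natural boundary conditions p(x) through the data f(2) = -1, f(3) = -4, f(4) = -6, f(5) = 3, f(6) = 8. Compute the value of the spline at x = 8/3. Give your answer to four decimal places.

-2.7817

Write M_i for p''(x_i). With h_i = 1, 1, 1, 1 and divided differences Δ_i = -3, -2, 9, 5, the continuity of p' gives the tridiagonal system
  1·M_0 + 4·M_1 + 1·M_2 = 6(Δ_1 - Δ_0) = 6
  1·M_1 + 4·M_2 + 1·M_3 = 6(Δ_2 - Δ_1) = 66
  1·M_2 + 4·M_3 + 1·M_4 = 6(Δ_3 - Δ_2) = -24
Natural end conditions: M_0 = M_4 = 0.
Solving: M_0 = 0, M_1 = -99/28, M_2 = 141/7, M_3 = -309/28, M_4 = 0.
On [2, 3], p(x) = -1 - 135/56·(x - 2) + 0·(x - 2)² - 33/56·(x - 2)³.
With (x - 2) = 2/3: p(8/3) = -701/252.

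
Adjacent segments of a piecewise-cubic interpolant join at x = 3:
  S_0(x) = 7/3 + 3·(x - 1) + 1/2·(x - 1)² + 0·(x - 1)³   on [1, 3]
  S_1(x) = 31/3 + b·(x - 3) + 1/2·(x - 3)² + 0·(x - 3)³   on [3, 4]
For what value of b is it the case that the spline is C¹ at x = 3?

S_0'(x) = 3 + 1·(x - 1) + 0·(x - 1)², so S_0'(3) = 5. On the right, S_1'(3) = b, so b = 5.

5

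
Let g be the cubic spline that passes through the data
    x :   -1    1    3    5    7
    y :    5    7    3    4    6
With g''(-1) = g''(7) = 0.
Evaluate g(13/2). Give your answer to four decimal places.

Put M_i = g'' at the i-th knot. Here h = (2, 2, 2, 2) and Δ = (1, -2, 1/2, 1), so the interior equations h_(i-1)·M_(i-1) + 2(h_(i-1)+h_i)·M_i + h_i·M_(i+1) = 6(Δ_i − Δ_(i-1)) read
  2·M_0 + 8·M_1 + 2·M_2 = 6(Δ_1 - Δ_0) = -18
  2·M_1 + 8·M_2 + 2·M_3 = 6(Δ_2 - Δ_1) = 15
  2·M_2 + 8·M_3 + 2·M_4 = 6(Δ_3 - Δ_2) = 3
Natural end conditions: M_0 = M_4 = 0.
Solving the tridiagonal system: M_0 = 0, M_1 = -327/112, M_2 = 75/28, M_3 = -33/112, M_4 = 0.
On [5, 7], g(x) = 4 + 67/56·(x - 5) - 33/224·(x - 5)² + 11/448·(x - 5)³.
With (x - 5) = 3/2: g(13/2) = 19877/3584.

5.5460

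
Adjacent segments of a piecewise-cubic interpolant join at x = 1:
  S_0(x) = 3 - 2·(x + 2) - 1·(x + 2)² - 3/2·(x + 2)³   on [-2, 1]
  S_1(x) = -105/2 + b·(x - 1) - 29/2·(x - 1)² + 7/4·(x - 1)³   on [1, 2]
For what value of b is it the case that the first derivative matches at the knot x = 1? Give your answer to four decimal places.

-48.5000

S_0'(x) = -2 - 2·(x + 2) - 9/2·(x + 2)², so S_0'(1) = -97/2. On the right, S_1'(1) = b, so b = -97/2.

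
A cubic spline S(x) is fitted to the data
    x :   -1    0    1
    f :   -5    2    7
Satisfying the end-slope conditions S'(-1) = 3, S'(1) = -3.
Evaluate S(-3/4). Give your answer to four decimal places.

-3.9063

With m_i denoting the second derivative at x_i, h_i = 1, 1, and Δ_i = (y_(i+1) − y_i)/h_i = 7, 5:
  1·m_0 + 4·m_1 + 1·m_2 = 6(Δ_1 - Δ_0) = -12
Clamped end conditions give two more equations: 2h_0·m_0 + h_0·m_1 = 6(Δ_0 - S'(-1)) = 24 and h_1·m_1 + 2h_1·m_2 = 6(S'(1) - Δ_1) = -48.
Forward elimination and back-substitution give m_0 = 12, m_1 = 0, m_2 = -24.
On [-1, 0], S(x) = -5 + 3·(x + 1) + 6·(x + 1)² - 2·(x + 1)³.
With (x + 1) = 1/4: S(-3/4) = -125/32.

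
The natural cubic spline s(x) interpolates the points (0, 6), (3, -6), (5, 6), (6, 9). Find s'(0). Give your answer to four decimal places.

-7.5357

Put σ_i = s'' at the i-th knot. Here h = (3, 2, 1) and Δ = (-4, 6, 3), so the interior equations h_(i-1)·σ_(i-1) + 2(h_(i-1)+h_i)·σ_i + h_i·σ_(i+1) = 6(Δ_i − Δ_(i-1)) read
  3·σ_0 + 10·σ_1 + 2·σ_2 = 6(Δ_1 - Δ_0) = 60
  2·σ_1 + 6·σ_2 + 1·σ_3 = 6(Δ_2 - Δ_1) = -18
Natural end conditions: σ_0 = σ_3 = 0.
Solving: σ_0 = 0, σ_1 = 99/14, σ_2 = -75/14, σ_3 = 0.
On [0, 3], s'(x) = b_0 + 2c_0·x + 3d_0·x² with b_0 = Δ_0 - h_0(2σ_0 + σ_1)/6 = -211/28, c_0 = σ_0/2 = 0, d_0 = (σ_1 - σ_0)/(6h_0) = 11/28. So s'(0) = -211/28.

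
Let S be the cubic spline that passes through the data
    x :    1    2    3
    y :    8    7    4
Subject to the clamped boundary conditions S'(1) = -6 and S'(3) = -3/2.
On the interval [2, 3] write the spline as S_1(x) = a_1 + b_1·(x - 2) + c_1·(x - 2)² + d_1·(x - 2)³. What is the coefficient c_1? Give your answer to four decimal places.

Let M_i = S''(x_i). Step sizes h_i = 1, 1; slopes of the chords Δ_i = (y_(i+1) - y_i)/h_i = -1, -3.
  1·M_0 + 4·M_1 + 1·M_2 = 6(Δ_1 - Δ_0) = -12
Clamped end conditions give two more equations: 2h_0·M_0 + h_0·M_1 = 6(Δ_0 - S'(1)) = 30 and h_1·M_1 + 2h_1·M_2 = 6(S'(3) - Δ_1) = 9.
Hence M_0 = 81/4, M_1 = -21/2, M_2 = 39/4.
On [2, 3], with S_1(x) = a_1 + b_1·(x - 2) + c_1·(x - 2)² + d_1·(x - 2)³: c_1 = M_1/2 = -21/4, d_1 = (M_2 - M_1)/(6h_1) = 27/8, b_1 = Δ_1 - h_1(2M_1 + M_2)/6 = -9/8.

-5.2500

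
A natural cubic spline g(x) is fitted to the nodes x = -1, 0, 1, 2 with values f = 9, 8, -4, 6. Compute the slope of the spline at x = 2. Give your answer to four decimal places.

Let m_i = g''(x_i). Step sizes h_i = 1, 1, 1; slopes of the chords Δ_i = (y_(i+1) - y_i)/h_i = -1, -12, 10.
  1·m_0 + 4·m_1 + 1·m_2 = 6(Δ_1 - Δ_0) = -66
  1·m_1 + 4·m_2 + 1·m_3 = 6(Δ_2 - Δ_1) = 132
Natural end conditions: m_0 = m_3 = 0.
Solving the tridiagonal system: m_0 = 0, m_1 = -132/5, m_2 = 198/5, m_3 = 0.
On [1, 2], g'(x) = b_2 + 2c_2·(x - 1) + 3d_2·(x - 1)² with b_2 = Δ_2 - h_2(2m_2 + m_3)/6 = -16/5, c_2 = m_2/2 = 99/5, d_2 = (m_3 - m_2)/(6h_2) = -33/5. So g'(2) = 83/5.

16.6000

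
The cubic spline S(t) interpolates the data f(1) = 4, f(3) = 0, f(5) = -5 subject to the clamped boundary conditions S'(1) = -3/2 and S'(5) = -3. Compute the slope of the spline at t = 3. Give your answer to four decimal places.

-2.2500

Write M_i for S''(x_i). With h_i = 2, 2 and divided differences Δ_i = -2, -5/2, the continuity of S' gives the tridiagonal system
  2·M_0 + 8·M_1 + 2·M_2 = 6(Δ_1 - Δ_0) = -3
Clamped end conditions give two more equations: 2h_0·M_0 + h_0·M_1 = 6(Δ_0 - S'(1)) = -3 and h_1·M_1 + 2h_1·M_2 = 6(S'(5) - Δ_1) = -3.
Forward elimination and back-substitution give M_0 = -3/4, M_1 = 0, M_2 = -3/4.
On [3, 5], S'(t) = b_1 + 2c_1·(t - 3) + 3d_1·(t - 3)² with b_1 = Δ_1 - h_1(2M_1 + M_2)/6 = -9/4, c_1 = M_1/2 = 0, d_1 = (M_2 - M_1)/(6h_1) = -1/16. So S'(3) = -9/4.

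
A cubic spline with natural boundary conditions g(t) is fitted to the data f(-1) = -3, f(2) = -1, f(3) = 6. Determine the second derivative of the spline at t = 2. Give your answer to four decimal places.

Put M_i = g'' at the i-th knot. Here h = (3, 1) and Δ = (2/3, 7), so the interior equations h_(i-1)·M_(i-1) + 2(h_(i-1)+h_i)·M_i + h_i·M_(i+1) = 6(Δ_i − Δ_(i-1)) read
  3·M_0 + 8·M_1 + 1·M_2 = 6(Δ_1 - Δ_0) = 38
Natural end conditions: M_0 = M_2 = 0.
Forward elimination and back-substitution give M_0 = 0, M_1 = 19/4, M_2 = 0.

4.7500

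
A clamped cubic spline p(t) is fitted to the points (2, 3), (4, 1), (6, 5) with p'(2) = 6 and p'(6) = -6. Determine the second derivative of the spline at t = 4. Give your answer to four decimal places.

10.5000

Write M_i for p''(x_i). With h_i = 2, 2 and divided differences Δ_i = -1, 2, the continuity of p' gives the tridiagonal system
  2·M_0 + 8·M_1 + 2·M_2 = 6(Δ_1 - Δ_0) = 18
Clamped end conditions give two more equations: 2h_0·M_0 + h_0·M_1 = 6(Δ_0 - p'(2)) = -42 and h_1·M_1 + 2h_1·M_2 = 6(p'(6) - Δ_1) = -48.
Forward elimination and back-substitution give M_0 = -63/4, M_1 = 21/2, M_2 = -69/4.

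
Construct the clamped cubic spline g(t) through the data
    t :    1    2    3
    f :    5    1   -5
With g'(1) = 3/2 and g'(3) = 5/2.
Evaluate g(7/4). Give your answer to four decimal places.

2.8906

Put M_i = g'' at the i-th knot. Here h = (1, 1) and Δ = (-4, -6), so the interior equations h_(i-1)·M_(i-1) + 2(h_(i-1)+h_i)·M_i + h_i·M_(i+1) = 6(Δ_i − Δ_(i-1)) read
  1·M_0 + 4·M_1 + 1·M_2 = 6(Δ_1 - Δ_0) = -12
Clamped end conditions give two more equations: 2h_0·M_0 + h_0·M_1 = 6(Δ_0 - g'(1)) = -33 and h_1·M_1 + 2h_1·M_2 = 6(g'(3) - Δ_1) = 51.
Solving: M_0 = -13, M_1 = -7, M_2 = 29.
On [1, 2], g(t) = 5 + 3/2·(t - 1) - 13/2·(t - 1)² + 1·(t - 1)³.
With (t - 1) = 3/4: g(7/4) = 185/64.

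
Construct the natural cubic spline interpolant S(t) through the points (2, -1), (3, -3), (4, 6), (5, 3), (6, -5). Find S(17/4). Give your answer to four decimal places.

6.5826

Let σ_i = S''(x_i). Step sizes h_i = 1, 1, 1, 1; slopes of the chords Δ_i = (y_(i+1) - y_i)/h_i = -2, 9, -3, -8.
  1·σ_0 + 4·σ_1 + 1·σ_2 = 6(Δ_1 - Δ_0) = 66
  1·σ_1 + 4·σ_2 + 1·σ_3 = 6(Δ_2 - Δ_1) = -72
  1·σ_2 + 4·σ_3 + 1·σ_4 = 6(Δ_3 - Δ_2) = -30
Natural end conditions: σ_0 = σ_4 = 0.
Solving the tridiagonal system: σ_0 = 0, σ_1 = 156/7, σ_2 = -162/7, σ_3 = -12/7, σ_4 = 0.
On [4, 5], S(t) = 6 + 5·(t - 4) - 81/7·(t - 4)² + 25/7·(t - 4)³.
With (t - 4) = 1/4: S(17/4) = 2949/448.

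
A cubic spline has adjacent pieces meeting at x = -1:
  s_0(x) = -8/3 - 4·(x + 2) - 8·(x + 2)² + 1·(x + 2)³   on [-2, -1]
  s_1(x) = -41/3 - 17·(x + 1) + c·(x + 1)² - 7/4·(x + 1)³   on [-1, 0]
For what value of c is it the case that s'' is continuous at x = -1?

s_0''(x) = -16 + 6·(x + 2), so s_0''(-1) = -10. On the right, s_1''(-1) = 2c, so c = -5.

-5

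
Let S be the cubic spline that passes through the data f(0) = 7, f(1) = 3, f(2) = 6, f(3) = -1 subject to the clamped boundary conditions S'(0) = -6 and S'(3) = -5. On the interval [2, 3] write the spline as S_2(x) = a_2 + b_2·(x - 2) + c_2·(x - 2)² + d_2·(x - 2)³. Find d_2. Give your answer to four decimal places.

6.9333

Put m_i = S'' at the i-th knot. Here h = (1, 1, 1) and Δ = (-4, 3, -7), so the interior equations h_(i-1)·m_(i-1) + 2(h_(i-1)+h_i)·m_i + h_i·m_(i+1) = 6(Δ_i − Δ_(i-1)) read
  1·m_0 + 4·m_1 + 1·m_2 = 6(Δ_1 - Δ_0) = 42
  1·m_1 + 4·m_2 + 1·m_3 = 6(Δ_2 - Δ_1) = -60
Clamped end conditions give two more equations: 2h_0·m_0 + h_0·m_1 = 6(Δ_0 - S'(0)) = 12 and h_2·m_2 + 2h_2·m_3 = 6(S'(3) - Δ_2) = 12.
Solving: m_0 = -38/15, m_1 = 256/15, m_2 = -356/15, m_3 = 268/15.
On [2, 3], with S_2(x) = a_2 + b_2·(x - 2) + c_2·(x - 2)² + d_2·(x - 2)³: c_2 = m_2/2 = -178/15, d_2 = (m_3 - m_2)/(6h_2) = 104/15, b_2 = Δ_2 - h_2(2m_2 + m_3)/6 = -31/15.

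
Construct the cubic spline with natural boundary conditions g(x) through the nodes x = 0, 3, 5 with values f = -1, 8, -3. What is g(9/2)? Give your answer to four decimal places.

Put M_i = g'' at the i-th knot. Here h = (3, 2) and Δ = (3, -11/2), so the interior equations h_(i-1)·M_(i-1) + 2(h_(i-1)+h_i)·M_i + h_i·M_(i+1) = 6(Δ_i − Δ_(i-1)) read
  3·M_0 + 10·M_1 + 2·M_2 = 6(Δ_1 - Δ_0) = -51
Natural end conditions: M_0 = M_2 = 0.
Solving the tridiagonal system: M_0 = 0, M_1 = -51/10, M_2 = 0.
On [3, 5], g(x) = 8 - 21/10·(x - 3) - 51/20·(x - 3)² + 17/40·(x - 3)³.
With (x - 3) = 3/2: g(9/2) = 35/64.

0.5469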